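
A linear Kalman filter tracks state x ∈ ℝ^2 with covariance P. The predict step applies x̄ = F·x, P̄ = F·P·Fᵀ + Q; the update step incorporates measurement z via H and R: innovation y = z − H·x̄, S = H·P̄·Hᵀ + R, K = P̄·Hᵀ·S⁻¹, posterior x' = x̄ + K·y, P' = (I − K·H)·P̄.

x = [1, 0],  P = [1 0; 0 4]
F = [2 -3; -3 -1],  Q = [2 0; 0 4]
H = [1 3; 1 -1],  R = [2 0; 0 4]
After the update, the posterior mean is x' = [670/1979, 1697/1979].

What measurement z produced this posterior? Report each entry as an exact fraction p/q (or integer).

x̄ = F·x = [2, -3]
P̄ = F·P·Fᵀ + Q = [42 6; 6 17]
S = H·P̄·Hᵀ + R = [233 3; 3 51]
K = P̄·Hᵀ·S⁻¹ = [492/1979 1368/1979; 490/1979 -1367/5937]
x' − x̄ = [-3288/1979, 7634/1979] = K·y
y = (KᵀK)⁻¹·Kᵀ·(x' − x̄) = [10, -6]
z = y + H·x̄ = [10, -6] + [-7, 5] = [3, -1]

z = [3, -1]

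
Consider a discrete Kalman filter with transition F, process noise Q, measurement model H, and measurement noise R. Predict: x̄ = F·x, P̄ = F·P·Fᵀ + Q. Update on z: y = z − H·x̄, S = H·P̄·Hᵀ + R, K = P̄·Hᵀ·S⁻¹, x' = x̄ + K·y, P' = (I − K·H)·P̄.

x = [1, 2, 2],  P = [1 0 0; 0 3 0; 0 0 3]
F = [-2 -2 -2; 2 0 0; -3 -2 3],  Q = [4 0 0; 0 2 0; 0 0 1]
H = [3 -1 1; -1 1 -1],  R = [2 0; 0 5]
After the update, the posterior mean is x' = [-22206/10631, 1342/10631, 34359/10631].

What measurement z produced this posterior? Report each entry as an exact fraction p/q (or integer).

z = [-3, -1]

x̄ = F·x = [-10, 2, -1]
P̄ = F·P·Fᵀ + Q = [32 -4 0; -4 6 -6; 0 -6 49]
S = H·P̄·Hᵀ + R = [381 -179; -179 112]
K = P̄·Hᵀ·S⁻¹ = [4756/10631 4184/10631; 176/10631 1800/10631; -3685/10631 -11110/10631]
x' − x̄ = [84104/10631, -19920/10631, 44990/10631] = K·y
y = (KᵀK)⁻¹·Kᵀ·(x' − x̄) = [30, -14]
z = y + H·x̄ = [30, -14] + [-33, 13] = [-3, -1]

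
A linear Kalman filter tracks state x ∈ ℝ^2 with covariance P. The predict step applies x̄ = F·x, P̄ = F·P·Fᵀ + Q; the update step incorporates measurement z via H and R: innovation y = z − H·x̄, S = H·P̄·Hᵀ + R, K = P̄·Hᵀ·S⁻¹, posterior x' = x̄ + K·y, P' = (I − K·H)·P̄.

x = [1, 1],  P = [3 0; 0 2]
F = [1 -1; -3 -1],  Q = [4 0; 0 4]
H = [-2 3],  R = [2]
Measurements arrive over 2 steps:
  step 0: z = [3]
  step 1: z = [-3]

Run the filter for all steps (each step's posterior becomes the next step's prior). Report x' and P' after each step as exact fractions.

step 0: x' = [-585/419, 19/419], P' = [2250/419 1474/419; 1474/419 1058/419]
step 1: x' = [-124012/164181, -244298/164181], P' = [617132/164181 407320/164181; 407320/164181 305204/164181]

step 0: x̄ = F·x = [0, -4]
step 0: P̄ = F·P·Fᵀ + Q = [9 -7; -7 33]
step 0: y = z − H·x̄ = [15]
step 0: S = H·P̄·Hᵀ + R = [419]
step 0: K = P̄·Hᵀ·S⁻¹ = [-39/419; 113/419]
step 0: x' = x̄ + K·y = [-585/419, 19/419]
step 0: P' = (I − K·H)·P̄ = [2250/419 1474/419; 1474/419 1058/419]
step 1: x̄ = F·x = [-604/419, 1736/419]
step 1: P̄ = F·P·Fᵀ + Q = [2036/419 -2744/419; -2744/419 31828/419]
step 1: y = z − H·x̄ = [-7673/419]
step 1: S = H·P̄·Hᵀ + R = [328362/419]
step 1: K = P̄·Hᵀ·S⁻¹ = [-6152/164181; 50486/164181]
step 1: x' = x̄ + K·y = [-124012/164181, -244298/164181]
step 1: P' = (I − K·H)·P̄ = [617132/164181 407320/164181; 407320/164181 305204/164181]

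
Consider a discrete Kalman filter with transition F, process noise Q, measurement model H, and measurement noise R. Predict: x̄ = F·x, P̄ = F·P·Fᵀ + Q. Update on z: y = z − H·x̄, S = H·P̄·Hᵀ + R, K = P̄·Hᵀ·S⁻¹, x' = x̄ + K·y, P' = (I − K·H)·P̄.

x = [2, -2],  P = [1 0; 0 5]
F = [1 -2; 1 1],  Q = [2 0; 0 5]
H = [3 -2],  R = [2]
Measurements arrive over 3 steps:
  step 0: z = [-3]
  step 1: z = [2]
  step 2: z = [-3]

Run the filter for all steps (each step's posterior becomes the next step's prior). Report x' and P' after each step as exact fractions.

step 0: x' = [339/361, 1029/361], P' = [734/361 1014/361; 1014/361 1570/361]
step 1: x' = [-4677/9943, -16097/9943], P' = [12800/9943 17412/9943; 17412/9943 141857/49715]
step 2: x' = [-39665/1217311, 1670264/1217311], P' = [3135793/2434622 4263339/2434622; 4263339/2434622 6939365/2434622]

step 0: x̄ = F·x = [6, 0]
step 0: P̄ = F·P·Fᵀ + Q = [23 -9; -9 11]
step 0: y = z − H·x̄ = [-21]
step 0: S = H·P̄·Hᵀ + R = [361]
step 0: K = P̄·Hᵀ·S⁻¹ = [87/361; -49/361]
step 0: x' = x̄ + K·y = [339/361, 1029/361]
step 0: P' = (I − K·H)·P̄ = [734/361 1014/361; 1014/361 1570/361]
step 1: x̄ = F·x = [-1719/361, 72/19]
step 1: P̄ = F·P·Fᵀ + Q = [3680/361 -180/19; -180/19 17]
step 1: y = z − H·x̄ = [8615/361]
step 1: S = H·P̄·Hᵀ + R = [99430/361]
step 1: K = P̄·Hᵀ·S⁻¹ = [1788/9943; -11267/49715]
step 1: x' = x̄ + K·y = [-4677/9943, -16097/9943]
step 1: P' = (I − K·H)·P̄ = [12800/9943 17412/9943; 17412/9943 141857/49715]
step 2: x̄ = F·x = [27517/9943, -20774/9943]
step 2: P̄ = F·P·Fᵀ + Q = [382618/49715 -306774/49715; -306774/49715 628552/49715]
step 2: y = z − H·x̄ = [-153928/9943]
step 2: S = H·P̄·Hᵀ + R = [9738488/49715]
step 2: K = P̄·Hᵀ·S⁻¹ = [880701/4869244; -1088713/4869244]
step 2: x' = x̄ + K·y = [-39665/1217311, 1670264/1217311]
step 2: P' = (I − K·H)·P̄ = [3135793/2434622 4263339/2434622; 4263339/2434622 6939365/2434622]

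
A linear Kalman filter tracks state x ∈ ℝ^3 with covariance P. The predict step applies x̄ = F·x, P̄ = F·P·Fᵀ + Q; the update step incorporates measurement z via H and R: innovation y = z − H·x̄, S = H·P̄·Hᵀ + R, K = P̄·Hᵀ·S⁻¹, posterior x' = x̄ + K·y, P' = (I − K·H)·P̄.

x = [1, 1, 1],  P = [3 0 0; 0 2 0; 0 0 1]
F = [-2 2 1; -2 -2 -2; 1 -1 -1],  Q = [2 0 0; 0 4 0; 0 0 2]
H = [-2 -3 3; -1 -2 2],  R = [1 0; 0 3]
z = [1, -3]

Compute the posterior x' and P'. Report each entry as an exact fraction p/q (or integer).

x̄ = F·x = [1, -6, -1]
P̄ = F·P·Fᵀ + Q = [23 2 -11; 2 28 0; -11 0 8]
y = z − H·x̄ = [-12, -12]
S = H·P̄·Hᵀ + R = [573 353; 353 222]
K = P̄·Hᵀ·S⁻¹ = [-1573/2597 1928/2597; 134/371 -310/371; 681/2597 -767/2597]
x' = x̄ + K·y = [-1663/2597, -114/371, -1565/2597]
P' = (I − K·H)·P̄ = [20498/2597 -3058/371 -8265/2597; -3058/371 600/53 2206/371; -8265/2597 2206/371 10159/2597]

x' = [-1663/2597, -114/371, -1565/2597]
P' = [20498/2597 -3058/371 -8265/2597; -3058/371 600/53 2206/371; -8265/2597 2206/371 10159/2597]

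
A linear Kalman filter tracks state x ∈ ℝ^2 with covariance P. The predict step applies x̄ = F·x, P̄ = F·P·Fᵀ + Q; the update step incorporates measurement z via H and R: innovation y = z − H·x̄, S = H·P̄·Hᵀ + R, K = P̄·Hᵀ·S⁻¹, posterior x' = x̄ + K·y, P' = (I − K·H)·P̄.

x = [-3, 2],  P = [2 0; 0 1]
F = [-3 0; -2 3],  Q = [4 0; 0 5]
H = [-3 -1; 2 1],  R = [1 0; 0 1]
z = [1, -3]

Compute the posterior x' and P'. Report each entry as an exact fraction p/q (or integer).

x' = [-229/791, -806/791]
P' = [702/791 -1688/791; -1688/791 4442/791]

x̄ = F·x = [9, 12]
P̄ = F·P·Fᵀ + Q = [22 12; 12 22]
y = z − H·x̄ = [40, -33]
S = H·P̄·Hᵀ + R = [293 -214; -214 159]
K = P̄·Hᵀ·S⁻¹ = [-418/791 -284/791; 622/791 1066/791]
x' = x̄ + K·y = [-229/791, -806/791]
P' = (I − K·H)·P̄ = [702/791 -1688/791; -1688/791 4442/791]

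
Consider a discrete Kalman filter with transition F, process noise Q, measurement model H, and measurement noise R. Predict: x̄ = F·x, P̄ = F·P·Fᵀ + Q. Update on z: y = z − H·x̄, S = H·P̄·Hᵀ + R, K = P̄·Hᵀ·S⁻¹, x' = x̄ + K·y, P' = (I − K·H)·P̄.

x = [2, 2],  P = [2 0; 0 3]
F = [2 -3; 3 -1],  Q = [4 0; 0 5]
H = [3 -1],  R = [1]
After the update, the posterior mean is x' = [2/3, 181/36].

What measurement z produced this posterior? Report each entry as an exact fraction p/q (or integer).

z = [-3]

x̄ = F·x = [-2, 4]
P̄ = F·P·Fᵀ + Q = [39 21; 21 26]
S = H·P̄·Hᵀ + R = [252]
K = P̄·Hᵀ·S⁻¹ = [8/21; 37/252]
x' − x̄ = [8/3, 37/36] = K·y
y = (KᵀK)⁻¹·Kᵀ·(x' − x̄) = [7]
z = y + H·x̄ = [7] + [-10] = [-3]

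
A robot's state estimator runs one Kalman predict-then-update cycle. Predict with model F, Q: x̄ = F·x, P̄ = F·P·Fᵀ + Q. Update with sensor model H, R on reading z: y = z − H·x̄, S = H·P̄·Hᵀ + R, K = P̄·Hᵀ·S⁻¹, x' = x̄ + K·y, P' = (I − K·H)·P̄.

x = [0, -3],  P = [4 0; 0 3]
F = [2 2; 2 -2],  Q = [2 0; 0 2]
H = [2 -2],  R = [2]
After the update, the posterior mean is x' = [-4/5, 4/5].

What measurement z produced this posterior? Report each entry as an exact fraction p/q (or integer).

x̄ = F·x = [-6, 6]
P̄ = F·P·Fᵀ + Q = [30 4; 4 30]
S = H·P̄·Hᵀ + R = [210]
K = P̄·Hᵀ·S⁻¹ = [26/105; -26/105]
x' − x̄ = [26/5, -26/5] = K·y
y = (KᵀK)⁻¹·Kᵀ·(x' − x̄) = [21]
z = y + H·x̄ = [21] + [-24] = [-3]

z = [-3]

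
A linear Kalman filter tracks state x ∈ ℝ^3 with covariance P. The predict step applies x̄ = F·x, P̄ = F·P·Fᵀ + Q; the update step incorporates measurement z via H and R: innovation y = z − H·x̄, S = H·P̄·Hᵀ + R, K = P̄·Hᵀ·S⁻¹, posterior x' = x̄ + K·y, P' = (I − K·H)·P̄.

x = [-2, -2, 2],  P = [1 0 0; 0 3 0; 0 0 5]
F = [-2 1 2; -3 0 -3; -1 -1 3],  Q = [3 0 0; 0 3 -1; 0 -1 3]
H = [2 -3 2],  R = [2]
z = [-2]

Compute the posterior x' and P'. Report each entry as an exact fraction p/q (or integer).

x' = [4814/1879, 10370/1879, 8896/1879]
P' = [20270/1879 12854/1879 -799/1879; 12854/1879 14078/1879 7958/1879; -799/1879 7958/1879 13027/1879]

x̄ = F·x = [6, 0, 10]
P̄ = F·P·Fᵀ + Q = [30 -24 29; -24 57 -43; 29 -43 52]
y = z − H·x̄ = [-34]
S = H·P̄·Hᵀ + R = [1879]
K = P̄·Hᵀ·S⁻¹ = [190/1879; -305/1879; 291/1879]
x' = x̄ + K·y = [4814/1879, 10370/1879, 8896/1879]
P' = (I − K·H)·P̄ = [20270/1879 12854/1879 -799/1879; 12854/1879 14078/1879 7958/1879; -799/1879 7958/1879 13027/1879]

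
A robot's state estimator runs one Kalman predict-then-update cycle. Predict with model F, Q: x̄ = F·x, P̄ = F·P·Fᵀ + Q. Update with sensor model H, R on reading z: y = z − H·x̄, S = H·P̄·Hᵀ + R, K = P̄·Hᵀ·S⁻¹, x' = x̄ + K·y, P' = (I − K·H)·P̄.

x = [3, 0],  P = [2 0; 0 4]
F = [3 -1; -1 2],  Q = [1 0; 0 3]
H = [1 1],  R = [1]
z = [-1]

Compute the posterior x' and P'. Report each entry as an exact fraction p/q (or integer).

x̄ = F·x = [9, -3]
P̄ = F·P·Fᵀ + Q = [23 -14; -14 21]
y = z − H·x̄ = [-7]
S = H·P̄·Hᵀ + R = [17]
K = P̄·Hᵀ·S⁻¹ = [9/17; 7/17]
x' = x̄ + K·y = [90/17, -100/17]
P' = (I − K·H)·P̄ = [310/17 -301/17; -301/17 308/17]

x' = [90/17, -100/17]
P' = [310/17 -301/17; -301/17 308/17]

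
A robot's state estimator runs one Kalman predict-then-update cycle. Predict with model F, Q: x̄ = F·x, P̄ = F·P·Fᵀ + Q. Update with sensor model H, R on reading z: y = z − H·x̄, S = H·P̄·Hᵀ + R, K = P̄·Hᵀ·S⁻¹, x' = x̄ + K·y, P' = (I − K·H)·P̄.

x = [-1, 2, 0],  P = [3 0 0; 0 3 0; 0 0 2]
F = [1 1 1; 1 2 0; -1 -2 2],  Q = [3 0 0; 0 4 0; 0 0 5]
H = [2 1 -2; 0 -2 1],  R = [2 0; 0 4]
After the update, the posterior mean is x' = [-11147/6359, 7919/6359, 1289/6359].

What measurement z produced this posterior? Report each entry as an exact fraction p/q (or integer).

x̄ = F·x = [1, 3, -3]
P̄ = F·P·Fᵀ + Q = [11 9 -5; 9 19 -15; -5 -15 28]
S = H·P̄·Hᵀ + R = [313 -215; -215 168]
K = P̄·Hᵀ·S⁻¹ = [1943/6359 1616/6359; -139/6359 -2184/6359; -1138/6359 739/6359]
x' − x̄ = [-17506/6359, -11158/6359, 20366/6359] = K·y
y = (KᵀK)⁻¹·Kᵀ·(x' − x̄) = [-14, 6]
z = y + H·x̄ = [-14, 6] + [11, -9] = [-3, -3]

z = [-3, -3]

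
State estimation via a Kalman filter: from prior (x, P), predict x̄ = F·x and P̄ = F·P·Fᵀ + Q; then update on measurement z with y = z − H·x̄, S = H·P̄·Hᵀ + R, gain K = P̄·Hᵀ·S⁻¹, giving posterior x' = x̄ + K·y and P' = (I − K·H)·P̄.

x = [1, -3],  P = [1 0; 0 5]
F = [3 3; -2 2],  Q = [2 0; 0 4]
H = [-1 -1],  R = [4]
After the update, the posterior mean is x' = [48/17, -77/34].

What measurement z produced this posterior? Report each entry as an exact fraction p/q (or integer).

x̄ = F·x = [-6, -8]
P̄ = F·P·Fᵀ + Q = [56 24; 24 28]
S = H·P̄·Hᵀ + R = [136]
K = P̄·Hᵀ·S⁻¹ = [-10/17; -13/34]
x' − x̄ = [150/17, 195/34] = K·y
y = (KᵀK)⁻¹·Kᵀ·(x' − x̄) = [-15]
z = y + H·x̄ = [-15] + [14] = [-1]

z = [-1]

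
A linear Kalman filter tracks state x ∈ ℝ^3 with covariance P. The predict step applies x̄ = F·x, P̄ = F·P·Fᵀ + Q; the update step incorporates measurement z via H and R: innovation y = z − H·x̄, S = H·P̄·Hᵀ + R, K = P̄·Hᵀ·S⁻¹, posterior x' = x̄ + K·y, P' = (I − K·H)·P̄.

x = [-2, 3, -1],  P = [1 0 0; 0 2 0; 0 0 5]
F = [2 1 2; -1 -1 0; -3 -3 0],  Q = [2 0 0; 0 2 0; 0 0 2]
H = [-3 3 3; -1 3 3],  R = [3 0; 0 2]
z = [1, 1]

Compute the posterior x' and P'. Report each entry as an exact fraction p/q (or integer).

x̄ = F·x = [-3, -1, -3]
P̄ = F·P·Fᵀ + Q = [28 -4 -12; -4 5 9; -12 9 29]
y = z − H·x̄ = [4, 10]
S = H·P̄·Hᵀ + R = [1011 744; 744 594]
K = P̄·Hᵀ·S⁻¹ = [-3644/7833 3562/7833; -358/7833 1055/7833; -258/2611 877/2611]
x' = x̄ + K·y = [-2455/7833, 1285/7833, -95/2611]
P' = (I − K·H)·P̄ = [9028/7833 1592/7833 1264/2611; 1592/7833 9967/7833 -2911/2611; 1264/2611 -2911/2611 3917/2611]

x' = [-2455/7833, 1285/7833, -95/2611]
P' = [9028/7833 1592/7833 1264/2611; 1592/7833 9967/7833 -2911/2611; 1264/2611 -2911/2611 3917/2611]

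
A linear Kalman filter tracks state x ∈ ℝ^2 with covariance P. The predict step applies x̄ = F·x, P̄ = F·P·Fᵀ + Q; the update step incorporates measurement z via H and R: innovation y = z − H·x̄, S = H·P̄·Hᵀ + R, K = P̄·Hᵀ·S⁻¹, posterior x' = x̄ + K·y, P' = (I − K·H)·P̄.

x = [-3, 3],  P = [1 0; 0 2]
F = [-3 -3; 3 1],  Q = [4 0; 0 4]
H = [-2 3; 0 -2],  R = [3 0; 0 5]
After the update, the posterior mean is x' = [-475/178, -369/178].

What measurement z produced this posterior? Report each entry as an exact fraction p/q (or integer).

z = [-1, 3]

x̄ = F·x = [0, -6]
P̄ = F·P·Fᵀ + Q = [31 -15; -15 15]
S = H·P̄·Hᵀ + R = [442 -150; -150 65]
K = P̄·Hᵀ·S⁻¹ = [-491/1246 -279/623; 75/1246 -201/623]
x' − x̄ = [-475/178, 699/178] = K·y
y = (KᵀK)⁻¹·Kᵀ·(x' − x̄) = [17, -9]
z = y + H·x̄ = [17, -9] + [-18, 12] = [-1, 3]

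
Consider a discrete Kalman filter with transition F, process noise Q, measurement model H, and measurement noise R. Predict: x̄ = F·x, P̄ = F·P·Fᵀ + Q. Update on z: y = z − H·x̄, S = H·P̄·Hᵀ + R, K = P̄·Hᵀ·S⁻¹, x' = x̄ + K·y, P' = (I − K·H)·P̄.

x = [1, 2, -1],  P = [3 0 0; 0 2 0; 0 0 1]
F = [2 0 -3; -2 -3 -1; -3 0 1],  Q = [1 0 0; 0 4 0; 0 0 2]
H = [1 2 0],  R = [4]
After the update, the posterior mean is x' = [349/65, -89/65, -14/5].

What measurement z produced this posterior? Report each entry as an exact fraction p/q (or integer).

z = [3]

x̄ = F·x = [5, -7, -4]
P̄ = F·P·Fᵀ + Q = [22 -9 -21; -9 35 17; -21 17 30]
S = H·P̄·Hᵀ + R = [130]
K = P̄·Hᵀ·S⁻¹ = [2/65; 61/130; 1/10]
x' − x̄ = [24/65, 366/65, 6/5] = K·y
y = (KᵀK)⁻¹·Kᵀ·(x' − x̄) = [12]
z = y + H·x̄ = [12] + [-9] = [3]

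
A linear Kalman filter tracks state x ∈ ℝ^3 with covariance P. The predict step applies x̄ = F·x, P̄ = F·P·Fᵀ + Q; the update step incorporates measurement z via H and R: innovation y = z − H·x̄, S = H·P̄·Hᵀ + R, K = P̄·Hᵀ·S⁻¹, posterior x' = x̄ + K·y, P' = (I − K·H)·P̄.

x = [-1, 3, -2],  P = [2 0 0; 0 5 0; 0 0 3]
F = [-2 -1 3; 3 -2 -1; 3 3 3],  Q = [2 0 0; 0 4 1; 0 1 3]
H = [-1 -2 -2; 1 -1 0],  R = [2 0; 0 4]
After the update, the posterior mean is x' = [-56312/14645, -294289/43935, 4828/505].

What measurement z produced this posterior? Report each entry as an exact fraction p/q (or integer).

z = [-2, 3]

x̄ = F·x = [-7, -7, 0]
P̄ = F·P·Fᵀ + Q = [42 -11 0; -11 45 -20; 0 -20 93]
S = H·P̄·Hᵀ + R = [392 19; 19 113]
K = P̄·Hᵀ·S⁻¹ = [-1089/14645 7052/14645; -3343/43935 -21211/43935; -194/505 122/505]
x' − x̄ = [46203/14645, 13256/43935, 4828/505] = K·y
y = (KᵀK)⁻¹·Kᵀ·(x' − x̄) = [-23, 3]
z = y + H·x̄ = [-23, 3] + [21, 0] = [-2, 3]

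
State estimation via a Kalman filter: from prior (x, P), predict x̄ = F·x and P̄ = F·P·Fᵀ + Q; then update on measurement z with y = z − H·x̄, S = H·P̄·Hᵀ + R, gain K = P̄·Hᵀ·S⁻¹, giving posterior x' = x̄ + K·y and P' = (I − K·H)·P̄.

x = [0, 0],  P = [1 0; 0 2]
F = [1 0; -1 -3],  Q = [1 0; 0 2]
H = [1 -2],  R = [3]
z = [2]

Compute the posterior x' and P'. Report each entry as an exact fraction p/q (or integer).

x' = [8/93, -86/93]
P' = [170/93 79/93; 79/93 104/93]

x̄ = F·x = [0, 0]
P̄ = F·P·Fᵀ + Q = [2 -1; -1 21]
y = z − H·x̄ = [2]
S = H·P̄·Hᵀ + R = [93]
K = P̄·Hᵀ·S⁻¹ = [4/93; -43/93]
x' = x̄ + K·y = [8/93, -86/93]
P' = (I − K·H)·P̄ = [170/93 79/93; 79/93 104/93]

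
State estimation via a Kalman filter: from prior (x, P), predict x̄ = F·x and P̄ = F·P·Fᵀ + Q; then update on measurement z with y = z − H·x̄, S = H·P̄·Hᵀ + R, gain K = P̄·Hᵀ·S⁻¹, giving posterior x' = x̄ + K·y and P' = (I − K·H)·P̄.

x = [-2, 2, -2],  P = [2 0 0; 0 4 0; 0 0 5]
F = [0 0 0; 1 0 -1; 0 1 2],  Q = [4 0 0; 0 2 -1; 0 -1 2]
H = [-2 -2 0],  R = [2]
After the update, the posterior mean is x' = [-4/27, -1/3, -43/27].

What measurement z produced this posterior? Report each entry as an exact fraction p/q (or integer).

z = [1]

x̄ = F·x = [0, 0, -2]
P̄ = F·P·Fᵀ + Q = [4 0 0; 0 9 -11; 0 -11 26]
S = H·P̄·Hᵀ + R = [54]
K = P̄·Hᵀ·S⁻¹ = [-4/27; -1/3; 11/27]
x' − x̄ = [-4/27, -1/3, 11/27] = K·y
y = (KᵀK)⁻¹·Kᵀ·(x' − x̄) = [1]
z = y + H·x̄ = [1] + [0] = [1]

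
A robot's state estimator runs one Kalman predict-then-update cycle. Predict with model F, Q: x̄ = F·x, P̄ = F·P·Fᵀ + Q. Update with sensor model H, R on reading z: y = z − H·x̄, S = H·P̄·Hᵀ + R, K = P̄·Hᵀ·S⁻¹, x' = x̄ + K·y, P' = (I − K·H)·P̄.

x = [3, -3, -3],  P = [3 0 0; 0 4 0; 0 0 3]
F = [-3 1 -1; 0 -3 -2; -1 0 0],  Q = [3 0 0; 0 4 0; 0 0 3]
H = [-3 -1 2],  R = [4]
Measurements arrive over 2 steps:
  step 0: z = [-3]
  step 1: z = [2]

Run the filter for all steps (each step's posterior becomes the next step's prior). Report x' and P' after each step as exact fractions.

step 0: x̄ = F·x = [-9, 15, -3]
step 0: P̄ = F·P·Fᵀ + Q = [37 -6 9; -6 52 0; 9 0 6]
step 0: y = z − H·x̄ = [-9]
step 0: S = H·P̄·Hᵀ + R = [269]
step 0: K = P̄·Hᵀ·S⁻¹ = [-87/269; -34/269; -15/269]
step 0: x' = x̄ + K·y = [-1638/269, 4341/269, -672/269]
step 0: P' = (I − K·H)·P̄ = [2384/269 -4572/269 1116/269; -4572/269 12832/269 -510/269; 1116/269 -510/269 1389/269]
step 1: x̄ = F·x = [9927/269, -11679/269, 1638/269]
step 1: P̄ = F·P·Fᵀ + Q = [71632/269 -70680/269 12840/269; -70680/269 116000/269 -11484/269; 12840/269 -11484/269 3191/269]
step 1: y = z − H·x̄ = [15364/269]
step 1: S = H·P̄·Hᵀ + R = [242304/269]
step 1: K = P̄·Hᵀ·S⁻¹ = [-4939/10096; 4567/15144; -10327/121152]
step 1: x' = x̄ + K·y = [22621/2524, -99163/3786, 36973/30288]
step 1: P' = (I − K·H)·P̄ = [64009/1262 -81943/631 51343/5048; -81943/631 661238/1893 -147931/7572; 51343/5048 -147931/7572 322123/60576]

step 0: x' = [-1638/269, 4341/269, -672/269], P' = [2384/269 -4572/269 1116/269; -4572/269 12832/269 -510/269; 1116/269 -510/269 1389/269]
step 1: x' = [22621/2524, -99163/3786, 36973/30288], P' = [64009/1262 -81943/631 51343/5048; -81943/631 661238/1893 -147931/7572; 51343/5048 -147931/7572 322123/60576]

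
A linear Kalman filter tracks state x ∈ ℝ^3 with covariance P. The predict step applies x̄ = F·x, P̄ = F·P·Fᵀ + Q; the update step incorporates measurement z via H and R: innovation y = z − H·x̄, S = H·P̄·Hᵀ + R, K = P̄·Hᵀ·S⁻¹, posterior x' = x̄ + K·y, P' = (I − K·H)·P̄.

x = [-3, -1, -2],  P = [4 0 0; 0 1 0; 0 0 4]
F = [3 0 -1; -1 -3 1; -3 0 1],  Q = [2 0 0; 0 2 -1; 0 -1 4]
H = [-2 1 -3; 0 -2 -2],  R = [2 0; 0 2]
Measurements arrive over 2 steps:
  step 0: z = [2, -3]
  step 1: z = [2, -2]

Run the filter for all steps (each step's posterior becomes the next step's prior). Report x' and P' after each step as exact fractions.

step 0: x̄ = F·x = [-7, 4, 7]
step 0: P̄ = F·P·Fᵀ + Q = [42 -16 -40; -16 19 15; -40 15 44]
step 0: y = z − H·x̄ = [5, 19]
step 0: S = H·P̄·Hᵀ + R = [79 62; 62 374]
step 0: K = P̄·Hᵀ·S⁻¹ = [268/12851 3804/12851; 3230/12851 -2872/12851; -3261/12851 -3514/12851]
step 0: x' = x̄ + K·y = [-16341/12851, 12986/12851, 6886/12851]
step 0: P' = (I − K·H)·P̄ = [108334/12851 51448/12851 -55252/12851; 51448/12851 29493/12851 -26621/12851; -55252/12851 -26621/12851 30135/12851]
step 1: x̄ = F·x = [-55909/12851, -15731/12851, 55909/12851]
step 1: P̄ = F·P·Fᵀ + Q = [1362355/12851 -1119040/12851 -1336653/12851; -1119040/12851 1008526/12851 1106189/12851; -1336653/12851 1106189/12851 1388057/12851]
step 1: y = z − H·x̄ = [97342/12851, 54654/12851]
step 1: S = H·P̄·Hᵀ + R = [775351/12851 913274/12851; 913274/12851 18461546/12851]
step 1: K = P̄·Hᵀ·S⁻¹ = [-11026115/104895407 28451122/104895407; 98596107/524477035 -125032008/524477035; -99052744/524477035 -136818834/524477035]
step 1: x' = x̄ + K·y = [-418872755/104895407, -426932173/524477035, 949599081/524477035]
step 1: P' = (I − K·H)·P̄ = [389306628/104895407 167801915/104895407 -196253037/104895407; 167801915/104895407 562576847/524477035 -437544839/524477035; -196253037/104895407 -437544839/524477035 574363673/524477035]

step 0: x' = [-16341/12851, 12986/12851, 6886/12851], P' = [108334/12851 51448/12851 -55252/12851; 51448/12851 29493/12851 -26621/12851; -55252/12851 -26621/12851 30135/12851]
step 1: x' = [-418872755/104895407, -426932173/524477035, 949599081/524477035], P' = [389306628/104895407 167801915/104895407 -196253037/104895407; 167801915/104895407 562576847/524477035 -437544839/524477035; -196253037/104895407 -437544839/524477035 574363673/524477035]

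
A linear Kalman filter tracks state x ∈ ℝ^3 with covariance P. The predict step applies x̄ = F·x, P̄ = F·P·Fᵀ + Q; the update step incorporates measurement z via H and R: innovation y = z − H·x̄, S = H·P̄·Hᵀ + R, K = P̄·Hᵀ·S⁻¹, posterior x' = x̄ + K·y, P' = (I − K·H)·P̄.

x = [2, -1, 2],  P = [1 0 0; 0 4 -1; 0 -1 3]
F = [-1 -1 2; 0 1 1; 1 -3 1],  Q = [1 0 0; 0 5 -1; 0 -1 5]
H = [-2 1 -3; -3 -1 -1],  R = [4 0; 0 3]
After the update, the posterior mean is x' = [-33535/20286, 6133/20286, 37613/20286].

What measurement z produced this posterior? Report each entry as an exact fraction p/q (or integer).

z = [-2, 3]

x̄ = F·x = [3, 1, 7]
P̄ = F·P·Fᵀ + Q = [22 1 24; 1 10 -8; 24 -8 51]
S = H·P̄·Hᵀ + R = [893 522; 522 396]
K = P̄·Hᵀ·S⁻¹ = [109/4508 -21233/81144; 849/4508 -21169/81144; -1263/4508 6403/81144]
x' − x̄ = [-94393/20286, -14153/20286, -104389/20286] = K·y
y = (KᵀK)⁻¹·Kᵀ·(x' − x̄) = [24, 20]
z = y + H·x̄ = [24, 20] + [-26, -17] = [-2, 3]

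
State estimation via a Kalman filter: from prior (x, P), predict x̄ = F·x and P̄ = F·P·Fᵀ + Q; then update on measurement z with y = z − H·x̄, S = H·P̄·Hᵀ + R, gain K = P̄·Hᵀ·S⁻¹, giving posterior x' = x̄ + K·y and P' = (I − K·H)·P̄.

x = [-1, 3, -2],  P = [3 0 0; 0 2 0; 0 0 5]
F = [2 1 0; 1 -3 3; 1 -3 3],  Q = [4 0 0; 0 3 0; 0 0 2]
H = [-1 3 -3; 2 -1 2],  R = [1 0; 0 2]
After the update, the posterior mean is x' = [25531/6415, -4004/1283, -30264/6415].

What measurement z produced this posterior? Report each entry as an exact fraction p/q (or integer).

x̄ = F·x = [1, -16, -16]
P̄ = F·P·Fᵀ + Q = [18 0 0; 0 69 66; 0 66 68]
S = H·P̄·Hᵀ + R = [64 -57; -57 151]
K = P̄·Hᵀ·S⁻¹ = [-666/6415 1278/6415; 990/1283 909/1283; 3084/6415 4138/6415]
x' − x̄ = [19116/6415, 16524/1283, 72376/6415] = K·y
y = (KᵀK)⁻¹·Kᵀ·(x' − x̄) = [2, 16]
z = y + H·x̄ = [2, 16] + [-1, -14] = [1, 2]

z = [1, 2]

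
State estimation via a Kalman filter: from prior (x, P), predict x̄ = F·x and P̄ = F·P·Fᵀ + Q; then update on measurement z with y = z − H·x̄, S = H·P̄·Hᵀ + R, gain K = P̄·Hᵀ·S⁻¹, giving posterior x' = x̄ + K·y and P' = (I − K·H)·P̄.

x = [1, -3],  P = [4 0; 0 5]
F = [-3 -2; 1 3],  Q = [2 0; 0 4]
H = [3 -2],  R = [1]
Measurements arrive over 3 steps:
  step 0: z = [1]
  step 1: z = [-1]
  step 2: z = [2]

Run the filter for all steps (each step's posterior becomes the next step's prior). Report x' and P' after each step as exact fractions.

step 0: x̄ = F·x = [3, -8]
step 0: P̄ = F·P·Fᵀ + Q = [58 -42; -42 53]
step 0: y = z − H·x̄ = [-24]
step 0: S = H·P̄·Hᵀ + R = [1239]
step 0: K = P̄·Hᵀ·S⁻¹ = [86/413; -232/1239]
step 0: x' = x̄ + K·y = [-825/413, -1448/413]
step 0: P' = (I − K·H)·P̄ = [1766/413 2606/413; 2606/413 11843/1239]
step 1: x̄ = F·x = [5371/413, -5169/413]
step 1: P̄ = F·P·Fᵀ + Q = [191348/1239 -57650/413; -57650/413 54583/413]
step 1: y = z − H·x̄ = [-26864/413]
step 1: S = H·P̄·Hᵀ + R = [1484589/413]
step 1: K = P̄·Hᵀ·S⁻¹ = [102216/494863; -282116/1484589]
step 1: x' = x̄ + K·y = [-213127/494863, -230209/1484589]
step 1: P' = (I − K·H)·P̄ = [1593340/1484589 745562/494863; 745562/494863 3496087/1484589]
step 2: x̄ = F·x = [2378561/1484589, -443336/494863]
step 2: P̄ = F·P·Fᵀ + Q = [58133818/1484589 -16786696/494863; -16786696/494863 52416595/1484589]
step 2: y = z − H·x̄ = [-2275507/494863]
step 2: S = H·P̄·Hᵀ + R = [1338676387/1484589]
step 2: K = P̄·Hᵀ·S⁻¹ = [275121630/1338676387; -255913454/1338676387]
step 2: x' = x̄ + K·y = [2639113979/4016029161, -22532658/1338676387]
step 2: P' = (I − K·H)·P̄ = [4305147382/4016029161 2015012876/1338676387; 2015012876/1338676387 3150476041/1338676387]

step 0: x' = [-825/413, -1448/413], P' = [1766/413 2606/413; 2606/413 11843/1239]
step 1: x' = [-213127/494863, -230209/1484589], P' = [1593340/1484589 745562/494863; 745562/494863 3496087/1484589]
step 2: x' = [2639113979/4016029161, -22532658/1338676387], P' = [4305147382/4016029161 2015012876/1338676387; 2015012876/1338676387 3150476041/1338676387]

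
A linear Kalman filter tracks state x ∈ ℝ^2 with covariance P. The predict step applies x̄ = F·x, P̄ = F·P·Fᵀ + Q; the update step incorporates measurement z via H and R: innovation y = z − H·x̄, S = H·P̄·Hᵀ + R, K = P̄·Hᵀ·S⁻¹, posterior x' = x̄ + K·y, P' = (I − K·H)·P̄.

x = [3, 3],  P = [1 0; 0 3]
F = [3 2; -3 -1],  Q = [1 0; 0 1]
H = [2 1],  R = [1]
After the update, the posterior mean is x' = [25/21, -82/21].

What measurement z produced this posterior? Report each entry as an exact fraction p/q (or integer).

z = [-2]

x̄ = F·x = [15, -12]
P̄ = F·P·Fᵀ + Q = [22 -15; -15 13]
S = H·P̄·Hᵀ + R = [42]
K = P̄·Hᵀ·S⁻¹ = [29/42; -17/42]
x' − x̄ = [-290/21, 170/21] = K·y
y = (KᵀK)⁻¹·Kᵀ·(x' − x̄) = [-20]
z = y + H·x̄ = [-20] + [18] = [-2]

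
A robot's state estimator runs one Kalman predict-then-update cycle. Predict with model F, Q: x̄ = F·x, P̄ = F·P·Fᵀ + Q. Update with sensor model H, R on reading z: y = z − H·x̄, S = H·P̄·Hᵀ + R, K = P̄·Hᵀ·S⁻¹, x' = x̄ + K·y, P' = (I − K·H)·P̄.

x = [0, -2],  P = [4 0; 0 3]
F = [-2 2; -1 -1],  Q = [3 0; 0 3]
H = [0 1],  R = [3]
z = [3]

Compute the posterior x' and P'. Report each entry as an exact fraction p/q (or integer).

x' = [-50/13, 36/13]
P' = [399/13 6/13; 6/13 30/13]

x̄ = F·x = [-4, 2]
P̄ = F·P·Fᵀ + Q = [31 2; 2 10]
y = z − H·x̄ = [1]
S = H·P̄·Hᵀ + R = [13]
K = P̄·Hᵀ·S⁻¹ = [2/13; 10/13]
x' = x̄ + K·y = [-50/13, 36/13]
P' = (I − K·H)·P̄ = [399/13 6/13; 6/13 30/13]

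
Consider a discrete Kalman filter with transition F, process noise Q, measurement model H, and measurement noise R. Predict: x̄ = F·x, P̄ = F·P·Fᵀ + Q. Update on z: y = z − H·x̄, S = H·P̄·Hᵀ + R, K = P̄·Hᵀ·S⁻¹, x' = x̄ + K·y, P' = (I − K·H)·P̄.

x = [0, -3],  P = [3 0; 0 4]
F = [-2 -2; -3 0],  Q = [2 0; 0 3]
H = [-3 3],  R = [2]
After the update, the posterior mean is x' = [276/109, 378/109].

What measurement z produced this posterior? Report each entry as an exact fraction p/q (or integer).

z = [3]

x̄ = F·x = [6, 0]
P̄ = F·P·Fᵀ + Q = [30 18; 18 30]
S = H·P̄·Hᵀ + R = [218]
K = P̄·Hᵀ·S⁻¹ = [-18/109; 18/109]
x' − x̄ = [-378/109, 378/109] = K·y
y = (KᵀK)⁻¹·Kᵀ·(x' − x̄) = [21]
z = y + H·x̄ = [21] + [-18] = [3]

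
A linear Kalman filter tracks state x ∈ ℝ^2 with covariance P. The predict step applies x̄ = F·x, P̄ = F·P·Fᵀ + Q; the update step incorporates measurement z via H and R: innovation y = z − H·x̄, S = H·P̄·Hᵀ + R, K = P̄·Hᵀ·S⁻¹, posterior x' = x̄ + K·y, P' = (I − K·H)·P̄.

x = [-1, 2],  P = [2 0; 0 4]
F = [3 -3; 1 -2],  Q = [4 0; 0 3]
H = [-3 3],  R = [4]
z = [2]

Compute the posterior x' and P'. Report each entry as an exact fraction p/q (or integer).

x̄ = F·x = [-9, -5]
P̄ = F·P·Fᵀ + Q = [58 30; 30 21]
y = z − H·x̄ = [-10]
S = H·P̄·Hᵀ + R = [175]
K = P̄·Hᵀ·S⁻¹ = [-12/25; -27/175]
x' = x̄ + K·y = [-21/5, -121/35]
P' = (I − K·H)·P̄ = [442/25 426/25; 426/25 2946/175]

x' = [-21/5, -121/35]
P' = [442/25 426/25; 426/25 2946/175]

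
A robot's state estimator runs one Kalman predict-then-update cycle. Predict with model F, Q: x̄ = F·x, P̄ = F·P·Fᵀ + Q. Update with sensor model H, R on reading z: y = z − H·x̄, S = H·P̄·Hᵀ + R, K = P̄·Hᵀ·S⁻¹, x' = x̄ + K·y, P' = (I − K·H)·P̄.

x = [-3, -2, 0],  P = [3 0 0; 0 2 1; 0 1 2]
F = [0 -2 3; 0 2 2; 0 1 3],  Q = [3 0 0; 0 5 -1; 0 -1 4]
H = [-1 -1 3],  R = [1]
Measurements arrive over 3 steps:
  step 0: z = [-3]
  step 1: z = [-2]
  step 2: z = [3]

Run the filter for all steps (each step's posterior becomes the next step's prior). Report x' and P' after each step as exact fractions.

step 0: x̄ = F·x = [4, -4, -2]
step 0: P̄ = F·P·Fᵀ + Q = [17 6 11; 6 29 23; 11 23 30]
step 0: y = z − H·x̄ = [3]
step 0: S = H·P̄·Hᵀ + R = [125]
step 0: K = P̄·Hᵀ·S⁻¹ = [2/25; 34/125; 56/125]
step 0: x' = x̄ + K·y = [106/25, -398/125, -82/125]
step 0: P' = (I − K·H)·P̄ = [81/5 82/25 163/25; 82/25 2469/125 971/125; 163/25 971/125 614/125]
step 1: x̄ = F·x = [22/5, -192/25, -644/125]
step 1: P̄ = F·P·Fᵀ + Q = [33 -34 -93/5; -34 829/5 3253/25; -93/5 3253/25 14321/125]
step 1: y = z − H·x̄ = [1272/125]
step 1: S = H·P̄·Hᵀ + R = [61724/125]
step 1: K = P̄·Hᵀ·S⁻¹ = [-3425/30862; 8080/15431; 29023/61724]
step 1: x' = x̄ + K·y = [50470/15431, -36288/15431, -5666/15431]
step 1: P' = (I − K·H)·P̄ = [415378/15431 -81870/15431 221197/30862; -81870/15431 469295/15431 131835/15431; 221197/30862 131835/15431 332919/61724]
step 2: x̄ = F·x = [55578/15431, -83908/15431, -53286/15431]
step 2: P̄ = F·P·Fᵀ + Q = [4362083/61724 -2228263/30862 -2340109/61724; -2228263/30862 3341934/15431 4954435/30862; -2340109/61724 4954435/30862 8284387/61724]
step 2: y = z − H·x̄ = [177821/15431]
step 2: S = H·P̄·Hᵀ + R = [9506352/15431]
step 2: K = P̄·Hᵀ·S⁻¹ = [-577157/3168784; 2601925/4753176; 1080275/2376588]
step 2: x' = x̄ + K·y = [4762105/3168784, 4137607/4753176, 4241897/2376588]
step 2: P' = (I − K·H)·P̄ = [159179191/3168784 -17076133/1584392 5185407/396098; -17076133/1584392 75976057/2376588 4305235/594147; 5185407/396098 4305235/594147 16471219/2376588]

step 0: x' = [106/25, -398/125, -82/125], P' = [81/5 82/25 163/25; 82/25 2469/125 971/125; 163/25 971/125 614/125]
step 1: x' = [50470/15431, -36288/15431, -5666/15431], P' = [415378/15431 -81870/15431 221197/30862; -81870/15431 469295/15431 131835/15431; 221197/30862 131835/15431 332919/61724]
step 2: x' = [4762105/3168784, 4137607/4753176, 4241897/2376588], P' = [159179191/3168784 -17076133/1584392 5185407/396098; -17076133/1584392 75976057/2376588 4305235/594147; 5185407/396098 4305235/594147 16471219/2376588]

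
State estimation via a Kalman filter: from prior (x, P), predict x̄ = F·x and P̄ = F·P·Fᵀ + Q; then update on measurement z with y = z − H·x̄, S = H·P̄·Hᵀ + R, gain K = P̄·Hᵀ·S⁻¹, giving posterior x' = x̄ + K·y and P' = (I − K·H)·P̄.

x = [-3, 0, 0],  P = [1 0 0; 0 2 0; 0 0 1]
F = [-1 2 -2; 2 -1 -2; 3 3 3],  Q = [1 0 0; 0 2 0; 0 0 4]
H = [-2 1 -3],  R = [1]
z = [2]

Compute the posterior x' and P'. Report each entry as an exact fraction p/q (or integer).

x̄ = F·x = [3, -6, -9]
P̄ = F·P·Fᵀ + Q = [14 -2 3; -2 12 -6; 3 -6 40]
y = z − H·x̄ = [-13]
S = H·P̄·Hᵀ + R = [509]
K = P̄·Hᵀ·S⁻¹ = [-39/509; 34/509; -132/509]
x' = x̄ + K·y = [2034/509, -3496/509, -2865/509]
P' = (I − K·H)·P̄ = [5605/509 308/509 -3621/509; 308/509 4952/509 1434/509; -3621/509 1434/509 2936/509]

x' = [2034/509, -3496/509, -2865/509]
P' = [5605/509 308/509 -3621/509; 308/509 4952/509 1434/509; -3621/509 1434/509 2936/509]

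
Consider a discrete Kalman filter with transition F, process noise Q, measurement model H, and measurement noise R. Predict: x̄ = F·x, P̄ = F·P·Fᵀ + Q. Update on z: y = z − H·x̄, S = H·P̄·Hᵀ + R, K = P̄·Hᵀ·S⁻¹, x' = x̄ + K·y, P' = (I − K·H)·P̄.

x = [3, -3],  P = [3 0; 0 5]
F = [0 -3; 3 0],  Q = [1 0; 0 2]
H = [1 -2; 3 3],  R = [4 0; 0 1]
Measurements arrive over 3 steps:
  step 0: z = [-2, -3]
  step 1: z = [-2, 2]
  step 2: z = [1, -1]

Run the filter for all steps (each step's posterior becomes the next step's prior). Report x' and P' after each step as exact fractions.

step 0: x̄ = F·x = [9, 9]
step 0: P̄ = F·P·Fᵀ + Q = [46 0; 0 29]
step 0: y = z − H·x̄ = [7, -57]
step 0: S = H·P̄·Hᵀ + R = [166 -36; -36 676]
step 0: K = P̄·Hᵀ·S⁻¹ = [4508/13865 6141/27730; -9019/27730 6177/55460]
step 0: x' = x̄ + K·y = [-7471/5546, 4157/11092]
step 0: P' = (I − K·H)·P̄ = [6693/13865 -11339/27730; -11339/27730 24737/55460]
step 1: x̄ = F·x = [-12471/11092, -22413/5546]
step 1: P̄ = F·P·Fᵀ + Q = [278093/55460 102051/27730; 102051/27730 87967/13865]
step 1: y = z − H·x̄ = [-99365/11092, 194075/11092]
step 1: S = H·P̄·Hᵀ + R = [1090997/55460 -377847/11092; -377847/11092 1879789/11092]
step 1: K = P̄·Hᵀ·S⁻¹ = [27227423/120537539 24024696/120537539; -27857168/120537539 15790818/120537539]
step 1: x' = x̄ + K·y = [40922858/120537539, 38713918/120537539]
step 1: P' = (I − K·H)·P̄ = [41642052/120537539 -33633820/120537539; -33633820/120537539 38897426/120537539]
step 2: x̄ = F·x = [-116141754/120537539, 122768574/120537539]
step 2: P̄ = F·P·Fᵀ + Q = [470614373/120537539 302704380/120537539; 302704380/120537539 615853546/120537539]
step 2: y = z − H·x̄ = [482216441/120537539, -7390421/6344081]
step 2: S = H·P̄·Hᵀ + R = [2205361193/120537539 -167967963/6344081; -167967963/6344081 42513650/333899]
step 2: K = P̄·Hᵀ·S⁻¹ = [44261241407/196301029019 38877182232/196301029019; -45325038506/196301029019 25821373710/196301029019]
step 2: x' = x̄ + K·y = [-57362243413/196301029019, -11470841270/196301029019]
step 2: P' = (I − K·H)·P̄ = [67654362372/196301029019 -54695301628/196301029019; -54695301628/196301029019 63302426198/196301029019]

step 0: x' = [-7471/5546, 4157/11092], P' = [6693/13865 -11339/27730; -11339/27730 24737/55460]
step 1: x' = [40922858/120537539, 38713918/120537539], P' = [41642052/120537539 -33633820/120537539; -33633820/120537539 38897426/120537539]
step 2: x' = [-57362243413/196301029019, -11470841270/196301029019], P' = [67654362372/196301029019 -54695301628/196301029019; -54695301628/196301029019 63302426198/196301029019]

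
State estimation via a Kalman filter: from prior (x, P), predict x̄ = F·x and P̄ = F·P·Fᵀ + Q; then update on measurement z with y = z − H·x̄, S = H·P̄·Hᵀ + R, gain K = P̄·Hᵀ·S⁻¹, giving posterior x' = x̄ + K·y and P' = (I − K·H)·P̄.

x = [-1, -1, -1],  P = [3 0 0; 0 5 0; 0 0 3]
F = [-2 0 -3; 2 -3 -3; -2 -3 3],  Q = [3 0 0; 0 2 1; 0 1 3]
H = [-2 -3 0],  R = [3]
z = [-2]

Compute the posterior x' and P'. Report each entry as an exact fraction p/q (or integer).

x̄ = F·x = [5, 4, 2]
P̄ = F·P·Fᵀ + Q = [42 15 -15; 15 86 7; -15 7 87]
y = z − H·x̄ = [20]
S = H·P̄·Hᵀ + R = [1125]
K = P̄·Hᵀ·S⁻¹ = [-43/375; -32/125; 1/125]
x' = x̄ + K·y = [203/75, -28/25, 54/25]
P' = (I − K·H)·P̄ = [3401/125 -2253/125 -1746/125; -2253/125 1534/125 1163/125; -1746/125 1163/125 10866/125]

x' = [203/75, -28/25, 54/25]
P' = [3401/125 -2253/125 -1746/125; -2253/125 1534/125 1163/125; -1746/125 1163/125 10866/125]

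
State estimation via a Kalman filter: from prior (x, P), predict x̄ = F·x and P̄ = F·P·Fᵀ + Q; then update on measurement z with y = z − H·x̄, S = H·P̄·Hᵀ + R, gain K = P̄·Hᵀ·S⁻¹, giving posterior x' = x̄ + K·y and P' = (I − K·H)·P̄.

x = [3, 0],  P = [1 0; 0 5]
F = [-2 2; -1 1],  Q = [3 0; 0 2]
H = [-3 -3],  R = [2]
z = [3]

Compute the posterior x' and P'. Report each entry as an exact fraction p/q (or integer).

x' = [-30/41, -159/533]
P' = [54/41 -48/41; -48/41 664/533]

x̄ = F·x = [-6, -3]
P̄ = F·P·Fᵀ + Q = [27 12; 12 8]
y = z − H·x̄ = [-24]
S = H·P̄·Hᵀ + R = [533]
K = P̄·Hᵀ·S⁻¹ = [-9/41; -60/533]
x' = x̄ + K·y = [-30/41, -159/533]
P' = (I − K·H)·P̄ = [54/41 -48/41; -48/41 664/533]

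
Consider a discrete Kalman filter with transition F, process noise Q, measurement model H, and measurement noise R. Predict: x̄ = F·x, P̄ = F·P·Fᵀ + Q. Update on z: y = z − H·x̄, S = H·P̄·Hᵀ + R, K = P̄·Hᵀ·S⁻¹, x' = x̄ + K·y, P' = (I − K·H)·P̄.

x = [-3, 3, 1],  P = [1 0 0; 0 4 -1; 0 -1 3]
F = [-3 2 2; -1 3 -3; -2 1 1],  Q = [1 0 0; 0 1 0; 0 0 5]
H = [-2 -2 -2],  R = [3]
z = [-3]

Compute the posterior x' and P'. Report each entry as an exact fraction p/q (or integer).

x' = [5177/751, -6627/751, 2680/751]
P' = [10430/751 -14581/751 4316/751; -14581/751 24697/751 -9825/751; 4316/751 -9825/751 5614/751]

x̄ = F·x = [17, 9, 10]
P̄ = F·P·Fᵀ + Q = [30 9 16; 9 83 5; 16 5 14]
y = z − H·x̄ = [69]
S = H·P̄·Hᵀ + R = [751]
K = P̄·Hᵀ·S⁻¹ = [-110/751; -194/751; -70/751]
x' = x̄ + K·y = [5177/751, -6627/751, 2680/751]
P' = (I − K·H)·P̄ = [10430/751 -14581/751 4316/751; -14581/751 24697/751 -9825/751; 4316/751 -9825/751 5614/751]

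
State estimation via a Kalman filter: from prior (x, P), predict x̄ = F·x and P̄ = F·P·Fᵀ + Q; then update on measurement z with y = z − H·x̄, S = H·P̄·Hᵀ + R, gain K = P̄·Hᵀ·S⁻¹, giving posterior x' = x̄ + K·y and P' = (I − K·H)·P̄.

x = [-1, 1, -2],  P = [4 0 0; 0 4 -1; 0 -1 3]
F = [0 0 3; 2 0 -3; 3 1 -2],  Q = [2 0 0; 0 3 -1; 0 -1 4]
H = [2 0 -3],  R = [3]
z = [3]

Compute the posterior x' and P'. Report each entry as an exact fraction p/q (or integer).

x' = [-2925/911, -262/911, -2840/911]
P' = [11778/911 -2091/911 7731/911; -2091/911 7310/911 -1208/911; 7731/911 -1208/911 5376/911]

x̄ = F·x = [-6, 4, 2]
P̄ = F·P·Fᵀ + Q = [29 -27 -21; -27 46 44; -21 44 60]
y = z − H·x̄ = [21]
S = H·P̄·Hᵀ + R = [911]
K = P̄·Hᵀ·S⁻¹ = [121/911; -186/911; -222/911]
x' = x̄ + K·y = [-2925/911, -262/911, -2840/911]
P' = (I − K·H)·P̄ = [11778/911 -2091/911 7731/911; -2091/911 7310/911 -1208/911; 7731/911 -1208/911 5376/911]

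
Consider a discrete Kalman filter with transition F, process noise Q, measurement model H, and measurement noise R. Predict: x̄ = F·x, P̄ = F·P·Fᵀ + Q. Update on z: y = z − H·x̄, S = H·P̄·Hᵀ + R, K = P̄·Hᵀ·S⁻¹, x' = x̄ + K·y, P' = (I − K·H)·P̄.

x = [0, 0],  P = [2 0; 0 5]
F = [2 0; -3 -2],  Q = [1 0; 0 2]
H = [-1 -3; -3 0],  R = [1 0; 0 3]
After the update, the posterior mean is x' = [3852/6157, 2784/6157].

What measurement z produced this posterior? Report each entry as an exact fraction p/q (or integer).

z = [-2, -2]

x̄ = F·x = [0, 0]
P̄ = F·P·Fᵀ + Q = [9 -12; -12 40]
S = H·P̄·Hᵀ + R = [298 -81; -81 84]
K = P̄·Hᵀ·S⁻¹ = [27/6157 -1953/6157; -2052/6157 660/6157]
x' − x̄ = [3852/6157, 2784/6157] = K·y
y = (KᵀK)⁻¹·Kᵀ·(x' − x̄) = [-2, -2]
z = y + H·x̄ = [-2, -2] + [0, 0] = [-2, -2]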